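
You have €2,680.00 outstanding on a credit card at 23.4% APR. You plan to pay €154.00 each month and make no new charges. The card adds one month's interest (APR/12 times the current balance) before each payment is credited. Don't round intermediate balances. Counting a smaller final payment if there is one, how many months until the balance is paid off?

Monthly rate r = 23.4%/12 = 1.95% = 0.0195.
Recurrence: B ← B·(1+r) − €154.00.
Month 1: interest €52.26; balance after payment €2,578.26.
Month 2: interest €50.28; balance after payment €2,474.54.
Closed form: n = −ln(1 − rB₀/P)/ln(1+r) = −ln(0.66065)/ln(1.0195) ≈ 21.465, so the balance reaches zero during payment 22.

22 months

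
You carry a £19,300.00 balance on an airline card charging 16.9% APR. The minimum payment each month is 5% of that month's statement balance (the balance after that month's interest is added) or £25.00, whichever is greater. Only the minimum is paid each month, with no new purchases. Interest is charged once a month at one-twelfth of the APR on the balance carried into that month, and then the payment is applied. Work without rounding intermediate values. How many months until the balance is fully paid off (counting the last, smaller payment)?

122 months

Monthly rate r = 16.9%/12 = 1.40833% = 0.0140833.
While 5% of the post-interest balance exceeds £25.00, each month B ← (B·(1+r))·(1 − 0.05), i.e. B shrinks by the factor (1+r)·0.95 = 0.96338.
This holds for months 1–99. Entering month 100 the balance is £480.27; 5% of the post-interest balance is now below £25.00, so the flat £25.00 minimum applies from here.
From month 100 a fixed £25.00 at rate r clears £480.27 in 23 more payments. Total: 99 + 23 = 122 months.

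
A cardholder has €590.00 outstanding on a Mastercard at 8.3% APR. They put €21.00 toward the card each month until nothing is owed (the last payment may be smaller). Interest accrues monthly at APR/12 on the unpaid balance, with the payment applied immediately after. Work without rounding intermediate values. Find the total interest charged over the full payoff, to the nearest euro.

Monthly rate r = 8.3%/12 = 0.691667% = 0.00691667.
Payoff takes n = ⌈−ln(1 − rB₀/P)/ln(1+r)⌉ = ⌈31.348⌉ = 32 payments; the last is €7.32.
Total paid = 31·€21.00 + €7.32 = €658.32.
Total interest = total paid − principal = €658.32 − €590.00 = €68.32.

€68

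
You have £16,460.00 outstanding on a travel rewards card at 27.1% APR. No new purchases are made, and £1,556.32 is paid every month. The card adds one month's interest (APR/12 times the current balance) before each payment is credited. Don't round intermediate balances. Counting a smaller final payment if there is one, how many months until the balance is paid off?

Monthly rate r = 27.1%/12 = 2.25833% = 0.0225833.
Recurrence: B ← B·(1+r) − £1,556.32.
Month 1: interest £371.72; balance after payment £15,275.40.
Month 2: interest £344.97; balance after payment £14,064.05.
Closed form: n = −ln(1 − rB₀/P)/ln(1+r) = −ln(0.76115)/ln(1.02258) ≈ 12.221, so the balance reaches zero during payment 13.

13 payments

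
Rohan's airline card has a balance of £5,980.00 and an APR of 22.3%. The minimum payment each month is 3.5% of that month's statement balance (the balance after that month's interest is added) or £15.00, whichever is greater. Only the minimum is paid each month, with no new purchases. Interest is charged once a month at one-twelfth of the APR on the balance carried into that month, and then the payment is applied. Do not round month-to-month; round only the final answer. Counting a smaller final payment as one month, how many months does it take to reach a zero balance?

195 months

Monthly rate r = 22.3%/12 = 1.85833% = 0.0185833.
While 3.5% of the post-interest balance exceeds £15.00, each month B ← (B·(1+r))·(1 − 0.035), i.e. B shrinks by the factor (1+r)·0.965 = 0.98293.
This holds for months 1–155. Entering month 156 the balance is £414.86; 3.5% of the post-interest balance is now below £15.00, so the flat £15.00 minimum applies from here.
From month 156 a fixed £15.00 at rate r clears £414.86 in 40 more payments. Total: 155 + 40 = 195 months.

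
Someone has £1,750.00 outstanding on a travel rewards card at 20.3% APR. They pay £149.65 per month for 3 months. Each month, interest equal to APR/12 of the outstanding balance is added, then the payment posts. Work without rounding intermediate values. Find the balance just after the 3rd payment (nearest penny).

£1,383.74

Monthly rate r = 20.3%/12 = 1.69167% = 0.0169167.
Each month: B ← B·(1+r) − £149.65.
Month 1: interest £29.60; balance after payment £1,629.95.
Month 2: interest £27.57; balance after payment £1,507.88.
Month 3: interest £25.51; balance after payment £1,383.74.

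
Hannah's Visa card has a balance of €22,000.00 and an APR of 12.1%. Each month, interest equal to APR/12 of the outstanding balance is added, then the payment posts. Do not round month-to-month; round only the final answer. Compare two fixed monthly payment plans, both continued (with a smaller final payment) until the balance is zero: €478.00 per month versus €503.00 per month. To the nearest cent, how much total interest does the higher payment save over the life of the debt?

€558.63

Monthly rate r = 12.1%/12 = 1.00833% = 0.0100833.
At €478.00/mo: n = ⌈−ln(1 − rB₀/P)/ln(1+r)⌉ = 63 payments (last €83.56); total interest = total paid − €22,000.00 = €7,719.56.
At €503.00/mo: 58 payments (last €489.93); total interest €7,160.93.
Interest saved = €7,719.56 − €7,160.93 = €558.63.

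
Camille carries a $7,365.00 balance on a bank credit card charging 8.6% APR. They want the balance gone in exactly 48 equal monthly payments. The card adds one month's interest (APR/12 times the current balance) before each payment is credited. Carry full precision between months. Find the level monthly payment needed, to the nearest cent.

$181.88

Monthly rate r = 8.6%/12 = 0.716667% = 0.00716667.
Level-payment amortization: P = B₀·r / (1 − (1+r)^(−n)) = 7365.00·0.00716667 / (1 − 1.00717^(−48)).
Denominator 1 − (1+r)^(−48) = 0.290200818.
P = 52.7825 / 0.290200818 ≈ 181.88.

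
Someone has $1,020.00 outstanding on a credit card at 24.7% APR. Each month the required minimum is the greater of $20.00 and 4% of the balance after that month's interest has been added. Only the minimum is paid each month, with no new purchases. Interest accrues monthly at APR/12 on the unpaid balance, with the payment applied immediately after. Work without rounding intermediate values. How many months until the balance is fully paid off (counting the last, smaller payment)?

71 months

Monthly rate r = 24.7%/12 = 2.05833% = 0.0205833.
While 4% of the post-interest balance exceeds $20.00, each month B ← (B·(1+r))·(1 − 0.04), i.e. B shrinks by the factor (1+r)·0.96 = 0.97976.
This holds for months 1–36. Entering month 37 the balance is $488.55; 4% of the post-interest balance is now below $20.00, so the flat $20.00 minimum applies from here.
From month 37 a fixed $20.00 at rate r clears $488.55 in 35 more payments. Total: 36 + 35 = 71 months.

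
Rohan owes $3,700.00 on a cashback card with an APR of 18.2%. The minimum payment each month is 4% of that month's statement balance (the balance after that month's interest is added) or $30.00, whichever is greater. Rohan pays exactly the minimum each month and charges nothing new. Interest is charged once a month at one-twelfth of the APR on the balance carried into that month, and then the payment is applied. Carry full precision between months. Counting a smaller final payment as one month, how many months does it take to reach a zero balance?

94 months

Monthly rate r = 18.2%/12 = 1.51667% = 0.0151667.
While 4% of the post-interest balance exceeds $30.00, each month B ← (B·(1+r))·(1 − 0.04), i.e. B shrinks by the factor (1+r)·0.96 = 0.97456.
This holds for months 1–63. Entering month 64 the balance is $729.70; 4% of the post-interest balance is now below $30.00, so the flat $30.00 minimum applies from here.
From month 64 a fixed $30.00 at rate r clears $729.70 in 31 more payments. Total: 63 + 31 = 94 months.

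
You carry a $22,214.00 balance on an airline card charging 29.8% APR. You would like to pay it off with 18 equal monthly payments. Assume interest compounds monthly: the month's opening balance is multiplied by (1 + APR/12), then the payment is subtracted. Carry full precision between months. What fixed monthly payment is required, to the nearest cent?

$1,545.43

Monthly rate r = 29.8%/12 = 2.48333% = 0.0248333.
Level-payment amortization: P = B₀·r / (1 − (1+r)^(−n)) = 22214.00·0.0248333 / (1 − 1.02483^(−18)).
Denominator 1 − (1+r)^(−18) = 0.356954606.
P = 551.648 / 0.356954606 ≈ 1545.43.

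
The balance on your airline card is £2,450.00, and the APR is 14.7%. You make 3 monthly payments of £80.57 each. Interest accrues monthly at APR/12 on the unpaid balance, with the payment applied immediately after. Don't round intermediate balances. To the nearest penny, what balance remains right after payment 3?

£2,296.46

Monthly rate r = 14.7%/12 = 1.225% = 0.01225.
Each month: B ← B·(1+r) − £80.57.
Month 1: interest £30.01; balance after payment £2,399.44.
Month 2: interest £29.39; balance after payment £2,348.27.
Month 3: interest £28.77; balance after payment £2,296.46.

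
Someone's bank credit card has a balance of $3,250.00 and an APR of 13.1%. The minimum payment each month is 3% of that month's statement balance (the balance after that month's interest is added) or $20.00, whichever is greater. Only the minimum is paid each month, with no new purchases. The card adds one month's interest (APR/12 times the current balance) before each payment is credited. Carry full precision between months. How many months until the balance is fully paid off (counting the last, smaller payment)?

123 months

Monthly rate r = 13.1%/12 = 1.09167% = 0.0109167.
While 3% of the post-interest balance exceeds $20.00, each month B ← (B·(1+r))·(1 − 0.03), i.e. B shrinks by the factor (1+r)·0.97 = 0.98059.
This holds for months 1–82. Entering month 83 the balance is $651.37; 3% of the post-interest balance is now below $20.00, so the flat $20.00 minimum applies from here.
From month 83 a fixed $20.00 at rate r clears $651.37 in 41 more payments. Total: 82 + 41 = 123 months.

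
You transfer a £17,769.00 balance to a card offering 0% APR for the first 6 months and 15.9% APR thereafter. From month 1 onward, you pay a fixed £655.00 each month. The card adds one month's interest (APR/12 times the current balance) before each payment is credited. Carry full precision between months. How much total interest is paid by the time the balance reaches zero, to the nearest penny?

£2,504.30

Promo months 1–6 at r₀ = 0%/12 = 0; months 7+ at r₁ = 15.9%/12 = 0.01325.
After month 6 (no interest yet): B = £17,769.00 − 6·£655.00 = £13,839.00.
Then at r₁ with £655.00/mo: n₂ = −ln(1 − r₁·B/P)/ln(1+r₁) ≈ 24.95 → 25 more payments.
Total paid = 30·£655.00 + £623.30 = £20,273.30; interest = £20,273.30 − £17,769.00 = £2,504.30.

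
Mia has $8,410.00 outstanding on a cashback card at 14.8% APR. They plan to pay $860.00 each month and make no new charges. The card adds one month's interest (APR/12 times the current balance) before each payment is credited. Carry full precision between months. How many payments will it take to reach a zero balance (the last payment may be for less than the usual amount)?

Monthly rate r = 14.8%/12 = 1.23333% = 0.0123333.
Recurrence: B ← B·(1+r) − $860.00.
Month 1: interest $103.72; balance after payment $7,653.72.
Month 2: interest $94.40; balance after payment $6,888.12.
Closed form: n = −ln(1 − rB₀/P)/ln(1+r) = −ln(0.87939)/ln(1.01233) ≈ 10.485, so the balance reaches zero during payment 11.

11 months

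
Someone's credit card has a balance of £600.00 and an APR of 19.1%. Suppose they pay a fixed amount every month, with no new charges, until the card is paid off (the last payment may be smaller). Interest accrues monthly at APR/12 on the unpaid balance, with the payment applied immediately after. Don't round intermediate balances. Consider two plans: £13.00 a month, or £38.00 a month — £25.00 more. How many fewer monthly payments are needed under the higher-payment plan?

Monthly rate r = 19.1%/12 = 1.59167% = 0.0159167.
At £13.00/mo: n = ⌈−ln(1 − rB₀/P)/ln(1+r)⌉ = 85 payments (last £0.09); total interest = total paid − £600.00 = £492.09.
At £38.00/mo: 19 payments (last £12.57); total interest £96.57.
Payments saved = 85 − 19 = 66.

66 fewer payments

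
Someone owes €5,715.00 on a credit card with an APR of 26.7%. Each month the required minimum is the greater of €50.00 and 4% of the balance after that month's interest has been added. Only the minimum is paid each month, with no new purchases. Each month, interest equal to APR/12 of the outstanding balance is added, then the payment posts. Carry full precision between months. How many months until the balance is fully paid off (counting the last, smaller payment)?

Monthly rate r = 26.7%/12 = 2.225% = 0.02225.
While 4% of the post-interest balance exceeds €50.00, each month B ← (B·(1+r))·(1 − 0.04), i.e. B shrinks by the factor (1+r)·0.96 = 0.98136.
This holds for months 1–82. Entering month 83 the balance is €1,221.63; 4% of the post-interest balance is now below €50.00, so the flat €50.00 minimum applies from here.
From month 83 a fixed €50.00 at rate r clears €1,221.63 in 36 more payments. Total: 82 + 36 = 118 months.

118 months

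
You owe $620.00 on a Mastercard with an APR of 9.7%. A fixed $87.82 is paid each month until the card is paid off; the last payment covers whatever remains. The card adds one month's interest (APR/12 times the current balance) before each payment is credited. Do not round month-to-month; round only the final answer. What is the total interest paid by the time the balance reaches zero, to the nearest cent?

$21.04

Monthly rate r = 9.7%/12 = 0.808333% = 0.00808333.
Payoff takes n = ⌈−ln(1 − rB₀/P)/ln(1+r)⌉ = ⌈7.299⌉ = 8 payments; the last is $26.30.
Total paid = 7·$87.82 + $26.30 = $641.04.
Total interest = total paid − principal = $641.04 − $620.00 = $21.04.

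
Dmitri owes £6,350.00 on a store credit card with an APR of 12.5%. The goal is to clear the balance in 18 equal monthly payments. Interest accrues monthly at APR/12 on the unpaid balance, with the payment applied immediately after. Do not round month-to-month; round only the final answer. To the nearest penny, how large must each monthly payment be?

£388.71

Monthly rate r = 12.5%/12 = 1.04167% = 0.0104167.
Level-payment amortization: P = B₀·r / (1 − (1+r)^(−n)) = 6350.00·0.0104167 / (1 − 1.01042^(−18)).
Denominator 1 − (1+r)^(−18) = 0.170166472.
P = 66.1458 / 0.170166472 ≈ 388.71.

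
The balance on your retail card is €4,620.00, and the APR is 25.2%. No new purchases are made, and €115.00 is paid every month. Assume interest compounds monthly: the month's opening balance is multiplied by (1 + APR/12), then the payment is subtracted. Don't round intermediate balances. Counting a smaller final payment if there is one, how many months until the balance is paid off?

90 months

Monthly rate r = 25.2%/12 = 2.1% = 0.021.
Recurrence: B ← B·(1+r) − €115.00.
Month 1: interest €97.02; balance after payment €4,602.02.
Month 2: interest €96.64; balance after payment €4,583.66.
Closed form: n = −ln(1 − rB₀/P)/ln(1+r) = −ln(0.15635)/ln(1.021) ≈ 89.290, so the balance reaches zero during payment 90.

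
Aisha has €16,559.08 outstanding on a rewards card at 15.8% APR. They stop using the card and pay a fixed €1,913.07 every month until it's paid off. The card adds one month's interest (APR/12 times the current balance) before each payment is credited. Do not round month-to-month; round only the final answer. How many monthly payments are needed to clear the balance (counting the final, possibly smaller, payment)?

Monthly rate r = 15.8%/12 = 1.31667% = 0.0131667.
Recurrence: B ← B·(1+r) − €1,913.07.
Month 1: interest €218.03; balance after payment €14,864.04.
Month 2: interest €195.71; balance after payment €13,146.68.
Closed form: n = −ln(1 − rB₀/P)/ln(1+r) = −ln(0.88603)/ln(1.01317) ≈ 9.250, so the balance reaches zero during payment 10.

10 months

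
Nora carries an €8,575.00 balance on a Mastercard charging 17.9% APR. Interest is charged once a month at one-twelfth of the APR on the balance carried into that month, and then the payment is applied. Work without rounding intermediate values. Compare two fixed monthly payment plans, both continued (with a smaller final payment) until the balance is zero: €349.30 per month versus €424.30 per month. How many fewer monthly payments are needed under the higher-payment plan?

Monthly rate r = 17.9%/12 = 1.49167% = 0.0149167.
At €349.30/mo: n = ⌈−ln(1 − rB₀/P)/ln(1+r)⌉ = 31 payments (last €279.07); total interest = total paid − €8,575.00 = €2,183.07.
At €424.30/mo: 25 payments (last €98.27); total interest €1,706.47.
Payments saved = 31 − 25 = 6.

6 fewer payments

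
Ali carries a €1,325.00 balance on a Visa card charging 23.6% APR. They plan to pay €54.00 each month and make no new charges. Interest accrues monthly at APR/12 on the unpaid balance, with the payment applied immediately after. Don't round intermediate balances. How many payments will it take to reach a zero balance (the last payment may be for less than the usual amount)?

Monthly rate r = 23.6%/12 = 1.96667% = 0.0196667.
Recurrence: B ← B·(1+r) − €54.00.
Month 1: interest €26.06; balance after payment €1,297.06.
Month 2: interest €25.51; balance after payment €1,268.57.
Closed form: n = −ln(1 − rB₀/P)/ln(1+r) = −ln(0.51744)/ln(1.01967) ≈ 33.830, so the balance reaches zero during payment 34.

34 months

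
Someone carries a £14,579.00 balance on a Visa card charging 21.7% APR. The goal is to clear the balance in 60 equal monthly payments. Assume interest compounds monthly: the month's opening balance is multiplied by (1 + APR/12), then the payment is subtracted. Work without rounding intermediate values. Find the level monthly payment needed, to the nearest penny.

£400.17

Monthly rate r = 21.7%/12 = 1.80833% = 0.0180833.
Level-payment amortization: P = B₀·r / (1 − (1+r)^(−n)) = 14579.00·0.0180833 / (1 − 1.01808^(−60)).
Denominator 1 − (1+r)^(−60) = 0.658806829.
P = 263.637 / 0.658806829 ≈ 400.17.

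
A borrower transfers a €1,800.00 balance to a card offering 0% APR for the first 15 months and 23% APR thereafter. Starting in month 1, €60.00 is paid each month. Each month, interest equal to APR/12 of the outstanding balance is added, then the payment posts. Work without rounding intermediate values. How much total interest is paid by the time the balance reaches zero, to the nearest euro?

Promo months 1–15 at r₀ = 0%/12 = 0; months 16+ at r₁ = 23%/12 = 0.0191667.
After month 15 (no interest yet): B = €1,800.00 − 15·€60.00 = €900.00.
Then at r₁ with €60.00/mo: n₂ = −ln(1 − r₁·B/P)/ln(1+r₁) ≈ 17.85 → 18 more payments.
Total paid = 32·€60.00 + €51.35 = €1,971.35; interest = €1,971.35 − €1,800.00 = €171.35.

€171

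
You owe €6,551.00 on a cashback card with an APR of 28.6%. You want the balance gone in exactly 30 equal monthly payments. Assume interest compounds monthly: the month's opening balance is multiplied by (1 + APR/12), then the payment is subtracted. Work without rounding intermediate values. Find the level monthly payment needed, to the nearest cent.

€308.14

Monthly rate r = 28.6%/12 = 2.38333% = 0.0238333.
Level-payment amortization: P = B₀·r / (1 − (1+r)^(−n)) = 6551.00·0.0238333 / (1 − 1.02383^(−30)).
Denominator 1 − (1+r)^(−30) = 0.506687577.
P = 156.132 / 0.506687577 ≈ 308.14.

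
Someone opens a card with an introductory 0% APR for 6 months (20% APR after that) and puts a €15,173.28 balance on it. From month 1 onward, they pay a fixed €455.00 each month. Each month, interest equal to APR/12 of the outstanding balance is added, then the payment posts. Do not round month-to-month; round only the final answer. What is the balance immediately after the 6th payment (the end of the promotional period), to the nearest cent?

Promo months 1–6 at r₀ = 0%/12 = 0; months 7+ at r₁ = 20%/12 = 0.0166667.
After month 6 (no interest yet): B = €15,173.28 − 6·€455.00 = €12,443.28.

€12,443.28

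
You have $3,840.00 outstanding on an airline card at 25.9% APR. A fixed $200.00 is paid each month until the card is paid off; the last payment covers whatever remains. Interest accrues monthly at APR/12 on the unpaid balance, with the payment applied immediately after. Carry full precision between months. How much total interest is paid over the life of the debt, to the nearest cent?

$1,172.07

Monthly rate r = 25.9%/12 = 2.15833% = 0.0215833.
Payoff takes n = ⌈−ln(1 − rB₀/P)/ln(1+r)⌉ = ⌈25.060⌉ = 26 payments; the last is $12.07.
Total paid = 25·$200.00 + $12.07 = $5,012.07.
Total interest = total paid − principal = $5,012.07 − $3,840.00 = $1,172.07.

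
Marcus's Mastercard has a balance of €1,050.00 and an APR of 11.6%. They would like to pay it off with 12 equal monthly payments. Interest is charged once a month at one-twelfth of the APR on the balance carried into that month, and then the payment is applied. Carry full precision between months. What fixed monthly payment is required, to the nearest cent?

€93.09

Monthly rate r = 11.6%/12 = 0.966667% = 0.00966667.
Level-payment amortization: P = B₀·r / (1 − (1+r)^(−n)) = 1050.00·0.00966667 / (1 − 1.00967^(−12)).
Denominator 1 − (1+r)^(−12) = 0.109028573.
P = 10.15 / 0.109028573 ≈ 93.09.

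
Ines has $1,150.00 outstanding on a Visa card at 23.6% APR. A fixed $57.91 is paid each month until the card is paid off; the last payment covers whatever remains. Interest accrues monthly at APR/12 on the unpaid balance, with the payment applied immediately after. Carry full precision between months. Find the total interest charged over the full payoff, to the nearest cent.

$322.57

Monthly rate r = 23.6%/12 = 1.96667% = 0.0196667.
Payoff takes n = ⌈−ln(1 − rB₀/P)/ln(1+r)⌉ = ⌈25.426⌉ = 26 payments; the last is $24.82.
Total paid = 25·$57.91 + $24.82 = $1,472.57.
Total interest = total paid − principal = $1,472.57 − $1,150.00 = $322.57.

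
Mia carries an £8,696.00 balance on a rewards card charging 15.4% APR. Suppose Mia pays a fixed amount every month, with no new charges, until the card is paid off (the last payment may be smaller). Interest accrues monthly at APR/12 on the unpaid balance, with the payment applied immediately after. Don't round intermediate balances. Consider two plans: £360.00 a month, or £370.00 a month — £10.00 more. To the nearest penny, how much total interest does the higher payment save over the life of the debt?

Monthly rate r = 15.4%/12 = 1.28333% = 0.0128333.
At £360.00/mo: n = ⌈−ln(1 − rB₀/P)/ln(1+r)⌉ = 30 payments (last £35.76); total interest = total paid − £8,696.00 = £1,779.76.
At £370.00/mo: 29 payments (last £56.65); total interest £1,720.65.
Interest saved = £1,779.76 − £1,720.65 = £59.11.

£59.11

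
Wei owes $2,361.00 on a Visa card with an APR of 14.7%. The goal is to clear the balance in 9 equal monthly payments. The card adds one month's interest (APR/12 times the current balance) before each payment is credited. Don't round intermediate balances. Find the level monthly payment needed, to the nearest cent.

$278.66

Monthly rate r = 14.7%/12 = 1.225% = 0.01225.
Level-payment amortization: P = B₀·r / (1 − (1+r)^(−n)) = 2361.00·0.01225 / (1 − 1.01225^(−9)).
Denominator 1 − (1+r)^(−9) = 0.1037897.
P = 28.9222 / 0.1037897 ≈ 278.66.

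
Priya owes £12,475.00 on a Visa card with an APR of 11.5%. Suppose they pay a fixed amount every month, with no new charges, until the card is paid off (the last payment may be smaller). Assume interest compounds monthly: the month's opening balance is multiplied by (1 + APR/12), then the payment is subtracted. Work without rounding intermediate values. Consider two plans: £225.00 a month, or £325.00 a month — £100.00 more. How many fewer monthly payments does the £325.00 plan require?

31 fewer payments

Monthly rate r = 11.5%/12 = 0.958333% = 0.00958333.
At £225.00/mo: n = ⌈−ln(1 − rB₀/P)/ln(1+r)⌉ = 80 payments (last £104.17); total interest = total paid − £12,475.00 = £5,404.17.
At £325.00/mo: 49 payments (last £28.16); total interest £3,153.16.
Payments saved = 80 − 49 = 31.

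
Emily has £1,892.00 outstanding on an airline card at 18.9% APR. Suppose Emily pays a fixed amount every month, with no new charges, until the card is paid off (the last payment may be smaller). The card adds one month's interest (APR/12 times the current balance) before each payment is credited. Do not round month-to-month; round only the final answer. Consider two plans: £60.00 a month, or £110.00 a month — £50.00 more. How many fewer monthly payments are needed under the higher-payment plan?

Monthly rate r = 18.9%/12 = 1.575% = 0.01575.
At £60.00/mo: n = ⌈−ln(1 − rB₀/P)/ln(1+r)⌉ = 44 payments (last £55.69); total interest = total paid − £1,892.00 = £743.69.
At £110.00/mo: 21 payments (last £24.07); total interest £332.07.
Payments saved = 44 − 21 = 23.

23 fewer payments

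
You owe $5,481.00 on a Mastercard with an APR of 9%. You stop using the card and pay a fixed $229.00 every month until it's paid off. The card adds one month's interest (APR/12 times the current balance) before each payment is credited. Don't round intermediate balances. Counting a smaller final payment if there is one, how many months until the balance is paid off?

27 months

Monthly rate r = 9%/12 = 0.75% = 0.0075.
Recurrence: B ← B·(1+r) − $229.00.
Month 1: interest $41.11; balance after payment $5,293.11.
Month 2: interest $39.70; balance after payment $5,103.81.
Closed form: n = −ln(1 − rB₀/P)/ln(1+r) = −ln(0.82049)/ln(1.0075) ≈ 26.479, so the balance reaches zero during payment 27.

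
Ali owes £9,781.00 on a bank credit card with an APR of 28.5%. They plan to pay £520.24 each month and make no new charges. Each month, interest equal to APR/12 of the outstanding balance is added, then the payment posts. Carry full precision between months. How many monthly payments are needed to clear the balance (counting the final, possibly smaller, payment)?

Monthly rate r = 28.5%/12 = 2.375% = 0.02375.
Recurrence: B ← B·(1+r) − £520.24.
Month 1: interest £232.30; balance after payment £9,493.06.
Month 2: interest £225.46; balance after payment £9,198.28.
Closed form: n = −ln(1 − rB₀/P)/ln(1+r) = −ln(0.55348)/ln(1.02375) ≈ 25.201, so the balance reaches zero during payment 26.

26 months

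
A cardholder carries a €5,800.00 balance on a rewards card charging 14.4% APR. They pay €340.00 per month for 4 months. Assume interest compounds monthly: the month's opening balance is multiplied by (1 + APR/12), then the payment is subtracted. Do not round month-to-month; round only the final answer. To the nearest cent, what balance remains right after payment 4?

Monthly rate r = 14.4%/12 = 1.2% = 0.012.
Each month: B ← B·(1+r) − €340.00.
Month 1: interest €69.60; balance after payment €5,529.60.
Month 2: interest €66.36; balance after payment €5,255.96.
Month 3: interest €63.07; balance after payment €4,979.03.
Month 4: interest €59.75; balance after payment €4,698.77.

€4,698.77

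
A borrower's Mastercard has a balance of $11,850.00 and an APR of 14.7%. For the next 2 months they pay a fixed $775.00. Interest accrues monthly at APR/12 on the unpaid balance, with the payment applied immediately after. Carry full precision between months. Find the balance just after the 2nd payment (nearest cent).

$10,582.61

Monthly rate r = 14.7%/12 = 1.225% = 0.01225.
Each month: B ← B·(1+r) − $775.00.
Month 1: interest $145.16; balance after payment $11,220.16.
Month 2: interest $137.45; balance after payment $10,582.61.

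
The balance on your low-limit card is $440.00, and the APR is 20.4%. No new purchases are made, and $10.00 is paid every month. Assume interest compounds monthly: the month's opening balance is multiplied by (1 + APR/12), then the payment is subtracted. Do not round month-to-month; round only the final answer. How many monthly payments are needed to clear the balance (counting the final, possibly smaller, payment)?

82 payments

Monthly rate r = 20.4%/12 = 1.7% = 0.017.
Recurrence: B ← B·(1+r) − $10.00.
Month 1: interest $7.48; balance after payment $437.48.
Month 2: interest $7.44; balance after payment $434.92.
Closed form: n = −ln(1 − rB₀/P)/ln(1+r) = −ln(0.252)/ln(1.017) ≈ 81.765, so the balance reaches zero during payment 82.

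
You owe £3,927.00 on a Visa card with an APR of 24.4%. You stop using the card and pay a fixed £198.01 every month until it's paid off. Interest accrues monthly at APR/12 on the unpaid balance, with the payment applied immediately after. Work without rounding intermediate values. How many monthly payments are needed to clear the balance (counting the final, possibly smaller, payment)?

26 months

Monthly rate r = 24.4%/12 = 2.03333% = 0.0203333.
Recurrence: B ← B·(1+r) − £198.01.
Month 1: interest £79.85; balance after payment £3,808.84.
Month 2: interest £77.45; balance after payment £3,688.28.
Closed form: n = −ln(1 − rB₀/P)/ln(1+r) = −ln(0.59674)/ln(1.02033) ≈ 25.648, so the balance reaches zero during payment 26.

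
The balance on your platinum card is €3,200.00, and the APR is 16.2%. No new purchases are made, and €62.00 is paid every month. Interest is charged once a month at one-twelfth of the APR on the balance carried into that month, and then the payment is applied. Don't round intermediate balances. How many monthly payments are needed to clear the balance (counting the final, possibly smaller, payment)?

Monthly rate r = 16.2%/12 = 1.35% = 0.0135.
Recurrence: B ← B·(1+r) − €62.00.
Month 1: interest €43.20; balance after payment €3,181.20.
Month 2: interest €42.95; balance after payment €3,162.15.
Closed form: n = −ln(1 − rB₀/P)/ln(1+r) = −ln(0.30323)/ln(1.0135) ≈ 88.986, so the balance reaches zero during payment 89.

89 months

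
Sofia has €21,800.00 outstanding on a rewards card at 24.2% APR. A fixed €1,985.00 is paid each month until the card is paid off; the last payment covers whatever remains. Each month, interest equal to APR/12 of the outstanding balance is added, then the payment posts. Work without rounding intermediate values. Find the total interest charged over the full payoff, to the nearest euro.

€3,095

Monthly rate r = 24.2%/12 = 2.01667% = 0.0201667.
Payoff takes n = ⌈−ln(1 − rB₀/P)/ln(1+r)⌉ = ⌈12.539⌉ = 13 payments; the last is €1,075.22.
Total paid = 12·€1,985.00 + €1,075.22 = €24,895.22.
Total interest = total paid − principal = €24,895.22 − €21,800.00 = €3,095.22.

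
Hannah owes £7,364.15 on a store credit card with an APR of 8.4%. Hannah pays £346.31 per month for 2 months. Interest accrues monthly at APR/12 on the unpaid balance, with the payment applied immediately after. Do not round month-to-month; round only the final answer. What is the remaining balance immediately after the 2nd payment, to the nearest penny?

Monthly rate r = 8.4%/12 = 0.7% = 0.007.
Each month: B ← B·(1+r) − £346.31.
Month 1: interest £51.55; balance after payment £7,069.39.
Month 2: interest £49.49; balance after payment £6,772.56.

£6,772.56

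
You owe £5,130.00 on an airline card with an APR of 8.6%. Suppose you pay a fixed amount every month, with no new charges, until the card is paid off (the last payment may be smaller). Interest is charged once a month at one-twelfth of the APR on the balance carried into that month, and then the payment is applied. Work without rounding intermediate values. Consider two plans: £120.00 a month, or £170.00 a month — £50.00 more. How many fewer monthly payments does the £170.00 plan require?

17 fewer payments

Monthly rate r = 8.6%/12 = 0.716667% = 0.00716667.
At £120.00/mo: n = ⌈−ln(1 − rB₀/P)/ln(1+r)⌉ = 52 payments (last £27.42); total interest = total paid − £5,130.00 = £1,017.42.
At £170.00/mo: 35 payments (last £21.16); total interest £671.16.
Payments saved = 52 − 35 = 17.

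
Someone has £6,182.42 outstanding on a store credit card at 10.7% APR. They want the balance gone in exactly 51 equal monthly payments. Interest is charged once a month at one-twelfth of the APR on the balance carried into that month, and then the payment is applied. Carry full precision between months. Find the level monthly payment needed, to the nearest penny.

Monthly rate r = 10.7%/12 = 0.891667% = 0.00891667.
Level-payment amortization: P = B₀·r / (1 − (1+r)^(−n)) = 6182.42·0.00891667 / (1 − 1.00892^(−51)).
Denominator 1 − (1+r)^(−51) = 0.364113089.
P = 55.1266 / 0.364113089 ≈ 151.40.

£151.40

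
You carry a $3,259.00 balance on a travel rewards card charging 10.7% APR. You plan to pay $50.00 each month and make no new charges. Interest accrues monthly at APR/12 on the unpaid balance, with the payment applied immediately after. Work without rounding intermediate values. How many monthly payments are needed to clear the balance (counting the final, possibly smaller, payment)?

Monthly rate r = 10.7%/12 = 0.891667% = 0.00891667.
Recurrence: B ← B·(1+r) − $50.00.
Month 1: interest $29.06; balance after payment $3,238.06.
Month 2: interest $28.87; balance after payment $3,216.93.
Closed form: n = −ln(1 − rB₀/P)/ln(1+r) = −ln(0.41881)/ln(1.00892) ≈ 98.042, so the balance reaches zero during payment 99.

99 payments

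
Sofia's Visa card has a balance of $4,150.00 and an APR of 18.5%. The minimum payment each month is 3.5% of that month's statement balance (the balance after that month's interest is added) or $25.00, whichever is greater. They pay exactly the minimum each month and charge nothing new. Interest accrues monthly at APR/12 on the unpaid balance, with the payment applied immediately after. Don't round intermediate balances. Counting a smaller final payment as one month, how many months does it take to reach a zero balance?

Monthly rate r = 18.5%/12 = 1.54167% = 0.0154167.
While 3.5% of the post-interest balance exceeds $25.00, each month B ← (B·(1+r))·(1 − 0.035), i.e. B shrinks by the factor (1+r)·0.965 = 0.97988.
This holds for months 1–88. Entering month 89 the balance is $693.66; 3.5% of the post-interest balance is now below $25.00, so the flat $25.00 minimum applies from here.
From month 89 a fixed $25.00 at rate r clears $693.66 in 37 more payments. Total: 88 + 37 = 125 months.

125 months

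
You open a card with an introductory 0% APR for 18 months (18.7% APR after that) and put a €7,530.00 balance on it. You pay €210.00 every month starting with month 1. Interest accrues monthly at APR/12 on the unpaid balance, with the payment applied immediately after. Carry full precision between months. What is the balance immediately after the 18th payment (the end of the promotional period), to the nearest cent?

€3,750.00

Promo months 1–18 at r₀ = 0%/12 = 0; months 19+ at r₁ = 18.7%/12 = 0.0155833.
After month 18 (no interest yet): B = €7,530.00 − 18·€210.00 = €3,750.00.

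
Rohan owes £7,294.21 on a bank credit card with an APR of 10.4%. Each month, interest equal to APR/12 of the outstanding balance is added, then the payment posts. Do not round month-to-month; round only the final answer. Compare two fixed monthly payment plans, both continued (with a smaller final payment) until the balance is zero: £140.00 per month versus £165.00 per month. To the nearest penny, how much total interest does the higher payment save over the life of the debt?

£507.74

Monthly rate r = 10.4%/12 = 0.866667% = 0.00866667.
At £140.00/mo: n = ⌈−ln(1 − rB₀/P)/ln(1+r)⌉ = 70 payments (last £84.98); total interest = total paid − £7,294.21 = £2,450.77.
At £165.00/mo: 56 payments (last £162.24); total interest £1,943.03.
Interest saved = £2,450.77 − £1,943.03 = £507.74.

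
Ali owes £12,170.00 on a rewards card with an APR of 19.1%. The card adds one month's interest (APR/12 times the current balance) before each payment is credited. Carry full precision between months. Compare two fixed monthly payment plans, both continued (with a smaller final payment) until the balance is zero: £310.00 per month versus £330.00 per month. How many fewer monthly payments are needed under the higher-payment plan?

Monthly rate r = 19.1%/12 = 1.59167% = 0.0159167.
At £310.00/mo: n = ⌈−ln(1 − rB₀/P)/ln(1+r)⌉ = 63 payments (last £27.43); total interest = total paid − £12,170.00 = £7,077.43.
At £330.00/mo: 56 payments (last £329.23); total interest £6,309.23.
Payments saved = 63 − 56 = 7.

7 fewer payments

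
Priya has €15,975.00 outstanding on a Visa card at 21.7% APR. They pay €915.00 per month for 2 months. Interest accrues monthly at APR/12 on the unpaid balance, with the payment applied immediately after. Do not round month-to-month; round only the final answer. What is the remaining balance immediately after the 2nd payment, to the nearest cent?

Monthly rate r = 21.7%/12 = 1.80833% = 0.0180833.
Each month: B ← B·(1+r) − €915.00.
Month 1: interest €288.88; balance after payment €15,348.88.
Month 2: interest €277.56; balance after payment €14,711.44.

€14,711.44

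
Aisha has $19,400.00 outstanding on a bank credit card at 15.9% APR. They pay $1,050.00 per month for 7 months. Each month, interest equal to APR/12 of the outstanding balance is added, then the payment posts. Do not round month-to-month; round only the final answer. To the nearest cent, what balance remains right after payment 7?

Monthly rate r = 15.9%/12 = 1.325% = 0.01325.
Each month: B ← B·(1+r) − $1,050.00.
Month 1: interest $257.05; balance after payment $18,607.05.
Month 2: interest $246.54; balance after payment $17,803.59.
Month 3: interest $235.90; balance after payment $16,989.49.
Month 4: interest $225.11; balance after payment $16,164.60.
Month 5: interest $214.18; balance after payment $15,328.78.
Month 6: interest $203.11; balance after payment $14,481.89.
Month 7: interest $191.89; balance after payment $13,623.77.

$13,623.77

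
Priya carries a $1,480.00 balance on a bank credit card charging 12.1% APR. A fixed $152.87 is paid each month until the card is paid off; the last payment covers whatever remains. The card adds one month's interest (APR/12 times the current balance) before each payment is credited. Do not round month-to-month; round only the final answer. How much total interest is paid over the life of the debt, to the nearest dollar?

Monthly rate r = 12.1%/12 = 1.00833% = 0.0100833.
Payoff takes n = ⌈−ln(1 − rB₀/P)/ln(1+r)⌉ = ⌈10.238⌉ = 11 payments; the last is $36.59.
Total paid = 10·$152.87 + $36.59 = $1,565.29.
Total interest = total paid − principal = $1,565.29 − $1,480.00 = $85.29.

$85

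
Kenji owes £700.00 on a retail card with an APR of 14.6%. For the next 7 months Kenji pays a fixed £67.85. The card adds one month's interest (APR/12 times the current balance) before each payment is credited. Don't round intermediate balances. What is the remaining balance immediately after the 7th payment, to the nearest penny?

£269.20

Monthly rate r = 14.6%/12 = 1.21667% = 0.0121667.
Each month: B ← B·(1+r) − £67.85.
Month 1: interest £8.52; balance after payment £640.67.
Month 2: interest £7.79; balance after payment £580.61.
Month 3: interest £7.06; balance after payment £519.83.
Month 4: interest £6.32; balance after payment £458.30.
Month 5: interest £5.58; balance after payment £396.03.
Month 6: interest £4.82; balance after payment £332.99.
Month 7: interest £4.05; balance after payment £269.20.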